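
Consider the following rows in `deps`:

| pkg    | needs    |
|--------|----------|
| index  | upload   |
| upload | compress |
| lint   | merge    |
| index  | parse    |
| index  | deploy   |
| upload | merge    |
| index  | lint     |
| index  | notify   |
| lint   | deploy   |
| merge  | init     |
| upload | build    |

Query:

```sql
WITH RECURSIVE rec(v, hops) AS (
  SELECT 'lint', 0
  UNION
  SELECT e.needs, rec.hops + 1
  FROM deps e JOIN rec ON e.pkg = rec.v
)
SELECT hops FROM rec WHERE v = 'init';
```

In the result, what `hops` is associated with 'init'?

Base: (lint, hops=0).
Iteration 1: edges from {lint} -> (deploy, hops=1), (merge, hops=1).
Iteration 2: edges from {deploy,merge} -> (init, hops=2).
Iteration 3: no outgoing edges from {init}; recursion stops.

2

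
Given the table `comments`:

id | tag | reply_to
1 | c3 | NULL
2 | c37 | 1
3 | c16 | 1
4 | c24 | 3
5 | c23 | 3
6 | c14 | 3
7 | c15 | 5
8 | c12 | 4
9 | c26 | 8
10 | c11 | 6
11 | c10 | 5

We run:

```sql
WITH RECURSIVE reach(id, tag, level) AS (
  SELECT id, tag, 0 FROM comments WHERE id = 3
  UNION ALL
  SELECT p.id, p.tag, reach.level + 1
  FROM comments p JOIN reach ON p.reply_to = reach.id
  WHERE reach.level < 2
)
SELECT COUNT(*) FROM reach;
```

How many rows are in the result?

8

Base: id=3 (c16) at level 0.
Iteration 1: rows with reply_to in {3} -> c24 (id 4, level 1), c23 (id 5, level 1), c14 (id 6, level 1).
Iteration 2: rows with reply_to in {4,5,6} -> c15 (id 7, level 2), c12 (id 8, level 2), c11 (id 10, level 2), c10 (id 11, level 2).
Iteration 3: level < 2 fails for all current rows; recursion stops.
Total rows emitted: 8.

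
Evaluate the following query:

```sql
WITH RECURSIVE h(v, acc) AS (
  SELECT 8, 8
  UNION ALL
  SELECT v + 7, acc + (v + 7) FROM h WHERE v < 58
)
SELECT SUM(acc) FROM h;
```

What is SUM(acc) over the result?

1200

Base: v=8, acc=8.
Iteration 1: 8 < 58 holds -> v = 8 + 7 = 15, acc = 8 + 15 = 23.
Iteration 2: 15 < 58 holds -> v = 15 + 7 = 22, acc = 23 + 22 = 45.
Iteration 3: 22 < 58 holds -> v = 22 + 7 = 29, acc = 45 + 29 = 74.
Iteration 4: 29 < 58 holds -> v = 29 + 7 = 36, acc = 74 + 36 = 110.
Iteration 5: 36 < 58 holds -> v = 36 + 7 = 43, acc = 110 + 43 = 153.
Iteration 6: 43 < 58 holds -> v = 43 + 7 = 50, acc = 153 + 50 = 203.
Iteration 7: 50 < 58 holds -> v = 50 + 7 = 57, acc = 203 + 57 = 260.
Iteration 8: 57 < 58 holds -> v = 57 + 7 = 64, acc = 260 + 64 = 324.
Iteration 9: 64 < 58 fails; recursion stops.
SUM(acc) = 8 + 23 + 45 + 74 + 110 + 153 + 203 + 260 + 324 = 1200.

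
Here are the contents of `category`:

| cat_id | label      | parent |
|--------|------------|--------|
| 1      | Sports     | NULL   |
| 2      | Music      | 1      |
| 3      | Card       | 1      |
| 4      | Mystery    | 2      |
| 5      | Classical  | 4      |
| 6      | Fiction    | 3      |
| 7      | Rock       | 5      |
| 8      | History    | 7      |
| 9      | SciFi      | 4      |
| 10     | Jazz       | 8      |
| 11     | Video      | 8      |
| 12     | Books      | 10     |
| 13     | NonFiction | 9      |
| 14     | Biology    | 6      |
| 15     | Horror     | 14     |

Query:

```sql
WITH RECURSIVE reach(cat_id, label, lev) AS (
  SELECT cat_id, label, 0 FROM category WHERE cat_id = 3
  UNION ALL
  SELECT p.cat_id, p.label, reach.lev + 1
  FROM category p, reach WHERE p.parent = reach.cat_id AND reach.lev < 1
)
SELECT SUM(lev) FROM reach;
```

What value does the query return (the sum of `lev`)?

1

Base: cat_id=3 (Card) at lev 0.
Iteration 1: rows with parent in {3} -> Fiction (id 6, lev 1).
Iteration 2: lev < 1 fails for all current rows; recursion stops.
SUM(lev) = 0 + 1 = 1.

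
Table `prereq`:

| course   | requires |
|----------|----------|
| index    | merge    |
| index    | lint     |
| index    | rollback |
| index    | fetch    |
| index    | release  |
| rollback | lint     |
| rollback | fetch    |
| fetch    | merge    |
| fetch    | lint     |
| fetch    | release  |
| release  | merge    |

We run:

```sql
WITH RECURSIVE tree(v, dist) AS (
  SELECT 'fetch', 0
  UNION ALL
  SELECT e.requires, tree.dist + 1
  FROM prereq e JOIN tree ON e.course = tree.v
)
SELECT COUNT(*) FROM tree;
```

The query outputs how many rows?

5

Base: (fetch, dist=0).
Iteration 1: edges from {fetch} -> (lint, dist=1), (merge, dist=1), (release, dist=1).
Iteration 2: edges from {lint,merge,release} -> (merge, dist=2).
Iteration 3: no outgoing edges from {merge}; recursion stops.
Total rows emitted: 5.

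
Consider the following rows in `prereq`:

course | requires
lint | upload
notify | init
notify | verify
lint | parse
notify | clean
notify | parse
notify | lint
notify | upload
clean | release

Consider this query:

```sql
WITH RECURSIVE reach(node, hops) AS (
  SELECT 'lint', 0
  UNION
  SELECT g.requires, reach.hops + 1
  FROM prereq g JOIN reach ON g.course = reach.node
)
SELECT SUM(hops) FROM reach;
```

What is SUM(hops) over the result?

Base: (lint, hops=0).
Iteration 1: edges from {lint} -> (parse, hops=1), (upload, hops=1).
Iteration 2: no outgoing edges from {parse,upload}; recursion stops.
SUM(hops) = 0 + 1 + 1 = 2.

2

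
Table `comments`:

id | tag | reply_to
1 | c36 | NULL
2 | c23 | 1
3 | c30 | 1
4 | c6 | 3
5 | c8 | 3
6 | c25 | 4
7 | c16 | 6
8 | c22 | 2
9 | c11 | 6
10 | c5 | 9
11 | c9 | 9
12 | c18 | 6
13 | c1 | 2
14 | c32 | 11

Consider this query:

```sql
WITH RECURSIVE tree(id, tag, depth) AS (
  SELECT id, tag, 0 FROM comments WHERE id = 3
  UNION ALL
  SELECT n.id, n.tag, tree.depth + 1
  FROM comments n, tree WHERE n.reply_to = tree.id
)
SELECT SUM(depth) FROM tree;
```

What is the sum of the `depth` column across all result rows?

Base: id=3 (c30) at depth 0.
Iteration 1: rows with reply_to in {3} -> c6 (id 4, depth 1), c8 (id 5, depth 1).
Iteration 2: rows with reply_to in {4,5} -> c25 (id 6, depth 2).
Iteration 3: rows with reply_to in {6} -> c16 (id 7, depth 3), c11 (id 9, depth 3), c18 (id 12, depth 3).
Iteration 4: rows with reply_to in {7,9,12} -> c5 (id 10, depth 4), c9 (id 11, depth 4).
Iteration 5: rows with reply_to in {10,11} -> c32 (id 14, depth 5).
Iteration 6: no rows with reply_to in {14}; recursion stops.
SUM(depth) = 0 + 1 + 1 + 2 + 3 + 3 + 3 + 4 + 4 + 5 = 26.

26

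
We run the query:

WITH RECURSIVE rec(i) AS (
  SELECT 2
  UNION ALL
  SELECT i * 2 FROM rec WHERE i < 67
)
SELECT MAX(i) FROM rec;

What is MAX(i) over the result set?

Base: i=2.
Iteration 1: 2 < 67 holds -> i = 2 * 2 = 4.
Iteration 2: 4 < 67 holds -> i = 4 * 2 = 8.
Iteration 3: 8 < 67 holds -> i = 8 * 2 = 16.
Iteration 4: 16 < 67 holds -> i = 16 * 2 = 32.
Iteration 5: 32 < 67 holds -> i = 32 * 2 = 64.
Iteration 6: 64 < 67 holds -> i = 64 * 2 = 128.
Iteration 7: 128 < 67 fails; recursion stops.
i values: 2, 4, 8, 16, 32, 64, 128; the maximum is 128.

128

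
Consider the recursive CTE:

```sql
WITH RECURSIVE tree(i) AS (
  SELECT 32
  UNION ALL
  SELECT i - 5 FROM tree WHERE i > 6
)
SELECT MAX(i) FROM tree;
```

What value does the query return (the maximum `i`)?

Base: i=32.
Iteration 1: 32 > 6 holds -> i = 32 - 5 = 27.
Iteration 2: 27 > 6 holds -> i = 27 - 5 = 22.
Iteration 3: 22 > 6 holds -> i = 22 - 5 = 17.
Iteration 4: 17 > 6 holds -> i = 17 - 5 = 12.
Iteration 5: 12 > 6 holds -> i = 12 - 5 = 7.
Iteration 6: 7 > 6 holds -> i = 7 - 5 = 2.
Iteration 7: 2 > 6 fails; recursion stops.
i values: 32, 27, 22, 17, 12, 7, 2; the maximum is 32.

32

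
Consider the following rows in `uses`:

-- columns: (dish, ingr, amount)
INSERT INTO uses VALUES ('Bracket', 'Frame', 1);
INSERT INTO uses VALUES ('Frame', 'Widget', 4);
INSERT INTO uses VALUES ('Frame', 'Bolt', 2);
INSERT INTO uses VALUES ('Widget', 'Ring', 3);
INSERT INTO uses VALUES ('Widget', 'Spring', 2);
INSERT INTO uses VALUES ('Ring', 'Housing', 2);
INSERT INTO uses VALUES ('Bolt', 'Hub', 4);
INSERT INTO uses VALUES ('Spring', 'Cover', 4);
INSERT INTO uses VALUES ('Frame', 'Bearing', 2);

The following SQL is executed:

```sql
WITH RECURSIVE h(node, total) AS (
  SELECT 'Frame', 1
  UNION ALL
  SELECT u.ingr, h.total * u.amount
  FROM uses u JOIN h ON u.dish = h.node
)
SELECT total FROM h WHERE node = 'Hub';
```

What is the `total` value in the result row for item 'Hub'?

Base: (Frame, total=1).
Iteration 1: components of {Frame} -> Bearing = 1*2 = 2, Bolt = 1*2 = 2, Widget = 1*4 = 4.
Iteration 2: components of {Bearing,Bolt,Widget} -> Hub = 2*4 = 8, Ring = 4*3 = 12, Spring = 4*2 = 8.
Iteration 3: components of {Hub,Ring,Spring} -> Cover = 8*4 = 32, Housing = 12*2 = 24.
Iteration 4: no further components; recursion stops.

8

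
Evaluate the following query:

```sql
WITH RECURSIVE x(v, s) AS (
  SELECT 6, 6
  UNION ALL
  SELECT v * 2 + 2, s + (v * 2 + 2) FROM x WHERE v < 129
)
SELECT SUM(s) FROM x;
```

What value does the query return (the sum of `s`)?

918

Base: v=6, s=6.
Iteration 1: 6 < 129 holds -> v = 6 * 2 + 2 = 14, s = 6 + 14 = 20.
Iteration 2: 14 < 129 holds -> v = 14 * 2 + 2 = 30, s = 20 + 30 = 50.
Iteration 3: 30 < 129 holds -> v = 30 * 2 + 2 = 62, s = 50 + 62 = 112.
Iteration 4: 62 < 129 holds -> v = 62 * 2 + 2 = 126, s = 112 + 126 = 238.
Iteration 5: 126 < 129 holds -> v = 126 * 2 + 2 = 254, s = 238 + 254 = 492.
Iteration 6: 254 < 129 fails; recursion stops.
SUM(s) = 6 + 20 + 50 + 112 + 238 + 492 = 918.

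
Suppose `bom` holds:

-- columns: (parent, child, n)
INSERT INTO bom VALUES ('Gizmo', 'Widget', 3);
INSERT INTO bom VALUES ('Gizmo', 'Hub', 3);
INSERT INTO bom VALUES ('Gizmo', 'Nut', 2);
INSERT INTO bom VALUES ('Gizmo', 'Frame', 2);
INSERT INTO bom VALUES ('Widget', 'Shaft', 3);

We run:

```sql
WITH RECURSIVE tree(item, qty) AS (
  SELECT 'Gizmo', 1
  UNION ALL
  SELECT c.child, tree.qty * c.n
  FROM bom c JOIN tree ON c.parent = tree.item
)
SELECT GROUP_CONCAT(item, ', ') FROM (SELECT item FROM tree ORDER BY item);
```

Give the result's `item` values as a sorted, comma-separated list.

Frame, Gizmo, Hub, Nut, Shaft, Widget

Base: (Gizmo, qty=1).
Iteration 1: components of {Gizmo} -> Frame = 1*2 = 2, Hub = 1*3 = 3, Nut = 1*2 = 2, Widget = 1*3 = 3.
Iteration 2: components of {Frame,Hub,Nut,Widget} -> Shaft = 3*3 = 9.
Iteration 3: no further components; recursion stops.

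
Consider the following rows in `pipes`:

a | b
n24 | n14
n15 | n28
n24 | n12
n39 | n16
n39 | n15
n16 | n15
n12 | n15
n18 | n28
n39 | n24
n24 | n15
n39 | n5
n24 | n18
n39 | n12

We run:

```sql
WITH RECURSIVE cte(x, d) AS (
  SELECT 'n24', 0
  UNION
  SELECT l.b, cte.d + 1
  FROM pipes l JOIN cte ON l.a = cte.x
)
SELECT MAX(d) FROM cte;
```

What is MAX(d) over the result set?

Base: (n24, d=0).
Iteration 1: edges from {n24} -> (n12, d=1), (n14, d=1), (n15, d=1), (n18, d=1).
Iteration 2: edges from {n12,n14,n15,n18} -> (n15, d=2), (n28, d=2). [UNION drops 1 duplicate row(s)]
Iteration 3: edges from {n15,n28} -> (n28, d=3).
Iteration 4: no outgoing edges from {n28}; recursion stops.
d values: 0, 1, 1, 1, 1, 2, 2, 3; the maximum is 3.

3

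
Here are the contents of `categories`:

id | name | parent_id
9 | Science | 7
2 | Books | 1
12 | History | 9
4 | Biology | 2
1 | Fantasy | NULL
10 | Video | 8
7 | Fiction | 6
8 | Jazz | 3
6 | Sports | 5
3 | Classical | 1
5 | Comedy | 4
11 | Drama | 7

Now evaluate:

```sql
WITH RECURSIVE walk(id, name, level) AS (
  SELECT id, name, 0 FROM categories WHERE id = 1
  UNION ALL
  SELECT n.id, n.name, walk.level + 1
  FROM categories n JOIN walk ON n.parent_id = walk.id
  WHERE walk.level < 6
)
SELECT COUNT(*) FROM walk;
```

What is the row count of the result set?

Base: id=1 (Fantasy) at level 0.
Iteration 1: rows with parent_id in {1} -> Books (id 2, level 1), Classical (id 3, level 1).
Iteration 2: rows with parent_id in {2,3} -> Biology (id 4, level 2), Jazz (id 8, level 2).
Iteration 3: rows with parent_id in {4,8} -> Comedy (id 5, level 3), Video (id 10, level 3).
Iteration 4: rows with parent_id in {5,10} -> Sports (id 6, level 4).
Iteration 5: rows with parent_id in {6} -> Fiction (id 7, level 5).
Iteration 6: rows with parent_id in {7} -> Science (id 9, level 6), Drama (id 11, level 6).
Iteration 7: level < 6 fails for all current rows; recursion stops.
Total rows emitted: 11.

11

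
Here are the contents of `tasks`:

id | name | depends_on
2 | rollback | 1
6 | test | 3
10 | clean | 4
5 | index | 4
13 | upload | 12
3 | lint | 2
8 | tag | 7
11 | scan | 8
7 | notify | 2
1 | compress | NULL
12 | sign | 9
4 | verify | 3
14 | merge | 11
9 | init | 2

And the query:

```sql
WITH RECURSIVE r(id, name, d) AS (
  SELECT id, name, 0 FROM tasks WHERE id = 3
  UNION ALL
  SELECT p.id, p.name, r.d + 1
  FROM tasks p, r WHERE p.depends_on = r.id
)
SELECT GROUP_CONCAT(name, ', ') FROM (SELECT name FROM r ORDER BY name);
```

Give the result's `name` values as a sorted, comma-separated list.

Base: id=3 (lint) at d 0.
Iteration 1: rows with depends_on in {3} -> verify (id 4, d 1), test (id 6, d 1).
Iteration 2: rows with depends_on in {4,6} -> index (id 5, d 2), clean (id 10, d 2).
Iteration 3: no rows with depends_on in {5,10}; recursion stops.

clean, index, lint, test, verify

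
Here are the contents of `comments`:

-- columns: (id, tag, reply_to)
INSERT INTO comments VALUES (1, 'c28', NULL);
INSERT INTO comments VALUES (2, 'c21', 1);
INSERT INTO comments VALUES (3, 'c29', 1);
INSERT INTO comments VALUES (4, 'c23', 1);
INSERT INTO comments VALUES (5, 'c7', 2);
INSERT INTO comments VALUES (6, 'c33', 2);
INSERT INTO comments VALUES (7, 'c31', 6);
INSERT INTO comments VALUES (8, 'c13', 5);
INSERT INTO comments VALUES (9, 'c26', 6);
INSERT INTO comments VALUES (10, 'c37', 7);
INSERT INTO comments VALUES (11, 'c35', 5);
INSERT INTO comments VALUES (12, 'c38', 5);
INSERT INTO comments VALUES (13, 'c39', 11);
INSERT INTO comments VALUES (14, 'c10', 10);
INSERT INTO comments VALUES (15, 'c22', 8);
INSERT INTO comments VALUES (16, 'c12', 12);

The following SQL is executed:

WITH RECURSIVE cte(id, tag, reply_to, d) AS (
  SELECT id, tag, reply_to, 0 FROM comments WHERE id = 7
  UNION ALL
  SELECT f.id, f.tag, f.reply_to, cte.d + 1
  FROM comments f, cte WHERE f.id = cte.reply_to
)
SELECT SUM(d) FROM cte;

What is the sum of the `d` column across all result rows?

Base: id=7 (c31), reply_to=6, d 0.
Iteration 1: join on id=6 -> c33 (id 6, reply_to=2, d 1).
Iteration 2: join on id=2 -> c21 (id 2, reply_to=1, d 2).
Iteration 3: join on id=1 -> c28 (id 1, reply_to=NULL, d 3).
Iteration 4: reply_to is NULL; no match; recursion stops.
SUM(d) = 0 + 1 + 2 + 3 = 6.

6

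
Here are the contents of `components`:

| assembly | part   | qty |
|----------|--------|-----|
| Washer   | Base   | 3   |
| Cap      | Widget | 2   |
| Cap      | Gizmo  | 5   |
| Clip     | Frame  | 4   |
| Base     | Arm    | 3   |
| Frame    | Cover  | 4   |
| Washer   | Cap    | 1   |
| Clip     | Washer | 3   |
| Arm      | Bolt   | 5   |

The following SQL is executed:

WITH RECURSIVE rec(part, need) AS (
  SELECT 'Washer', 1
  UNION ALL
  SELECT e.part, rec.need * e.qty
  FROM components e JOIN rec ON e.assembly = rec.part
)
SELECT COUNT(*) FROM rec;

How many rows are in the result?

Base: (Washer, need=1).
Iteration 1: components of {Washer} -> Base = 1*3 = 3, Cap = 1*1 = 1.
Iteration 2: components of {Base,Cap} -> Arm = 3*3 = 9, Gizmo = 1*5 = 5, Widget = 1*2 = 2.
Iteration 3: components of {Arm,Gizmo,Widget} -> Bolt = 9*5 = 45.
Iteration 4: no further components; recursion stops.
Total rows emitted: 7.

7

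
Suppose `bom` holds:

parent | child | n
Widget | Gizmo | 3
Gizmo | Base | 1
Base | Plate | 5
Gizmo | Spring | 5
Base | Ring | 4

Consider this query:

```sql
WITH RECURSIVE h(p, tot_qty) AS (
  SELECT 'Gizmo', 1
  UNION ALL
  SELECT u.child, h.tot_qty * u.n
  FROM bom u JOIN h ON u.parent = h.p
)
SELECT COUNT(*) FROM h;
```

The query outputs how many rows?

5

Base: (Gizmo, tot_qty=1).
Iteration 1: components of {Gizmo} -> Base = 1*1 = 1, Spring = 1*5 = 5.
Iteration 2: components of {Base,Spring} -> Plate = 1*5 = 5, Ring = 1*4 = 4.
Iteration 3: no further components; recursion stops.
Total rows emitted: 5.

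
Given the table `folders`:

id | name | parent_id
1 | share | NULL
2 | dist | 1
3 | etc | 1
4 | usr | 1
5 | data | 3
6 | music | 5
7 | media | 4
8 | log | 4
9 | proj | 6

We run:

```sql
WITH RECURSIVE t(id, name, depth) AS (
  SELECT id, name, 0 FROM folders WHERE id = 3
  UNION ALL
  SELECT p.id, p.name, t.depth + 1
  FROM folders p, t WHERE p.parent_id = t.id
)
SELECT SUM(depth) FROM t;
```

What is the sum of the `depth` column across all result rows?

6

Base: id=3 (etc) at depth 0.
Iteration 1: rows with parent_id in {3} -> data (id 5, depth 1).
Iteration 2: rows with parent_id in {5} -> music (id 6, depth 2).
Iteration 3: rows with parent_id in {6} -> proj (id 9, depth 3).
Iteration 4: no rows with parent_id in {9}; recursion stops.
SUM(depth) = 0 + 1 + 2 + 3 = 6.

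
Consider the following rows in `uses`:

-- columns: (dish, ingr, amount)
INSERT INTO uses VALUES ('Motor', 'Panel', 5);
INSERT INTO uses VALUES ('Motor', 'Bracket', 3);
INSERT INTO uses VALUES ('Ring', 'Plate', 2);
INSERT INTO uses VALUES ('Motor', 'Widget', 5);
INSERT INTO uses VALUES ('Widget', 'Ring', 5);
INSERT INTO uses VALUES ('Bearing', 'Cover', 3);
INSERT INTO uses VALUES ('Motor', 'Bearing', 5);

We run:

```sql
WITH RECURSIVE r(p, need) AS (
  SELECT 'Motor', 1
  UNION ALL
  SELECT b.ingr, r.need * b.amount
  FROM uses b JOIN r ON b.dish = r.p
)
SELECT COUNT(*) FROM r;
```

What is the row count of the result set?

Base: (Motor, need=1).
Iteration 1: components of {Motor} -> Bearing = 1*5 = 5, Bracket = 1*3 = 3, Panel = 1*5 = 5, Widget = 1*5 = 5.
Iteration 2: components of {Bearing,Bracket,Panel,Widget} -> Cover = 5*3 = 15, Ring = 5*5 = 25.
Iteration 3: components of {Cover,Ring} -> Plate = 25*2 = 50.
Iteration 4: no further components; recursion stops.
Total rows emitted: 8.

8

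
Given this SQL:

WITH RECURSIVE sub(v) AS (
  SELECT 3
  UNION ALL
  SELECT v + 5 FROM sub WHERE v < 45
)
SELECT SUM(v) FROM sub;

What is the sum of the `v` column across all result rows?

255

Base: v=3.
Iteration 1: 3 < 45 holds -> v = 3 + 5 = 8.
Iteration 2: 8 < 45 holds -> v = 8 + 5 = 13.
Iteration 3: 13 < 45 holds -> v = 13 + 5 = 18.
Iteration 4: 18 < 45 holds -> v = 18 + 5 = 23.
Iteration 5: 23 < 45 holds -> v = 23 + 5 = 28.
Iteration 6: 28 < 45 holds -> v = 28 + 5 = 33.
Iteration 7: 33 < 45 holds -> v = 33 + 5 = 38.
Iteration 8: 38 < 45 holds -> v = 38 + 5 = 43.
Iteration 9: 43 < 45 holds -> v = 43 + 5 = 48.
Iteration 10: 48 < 45 fails; recursion stops.
SUM(v) = 3 + 8 + 13 + 18 + 23 + 28 + 33 + 38 + 43 + 48 = 255.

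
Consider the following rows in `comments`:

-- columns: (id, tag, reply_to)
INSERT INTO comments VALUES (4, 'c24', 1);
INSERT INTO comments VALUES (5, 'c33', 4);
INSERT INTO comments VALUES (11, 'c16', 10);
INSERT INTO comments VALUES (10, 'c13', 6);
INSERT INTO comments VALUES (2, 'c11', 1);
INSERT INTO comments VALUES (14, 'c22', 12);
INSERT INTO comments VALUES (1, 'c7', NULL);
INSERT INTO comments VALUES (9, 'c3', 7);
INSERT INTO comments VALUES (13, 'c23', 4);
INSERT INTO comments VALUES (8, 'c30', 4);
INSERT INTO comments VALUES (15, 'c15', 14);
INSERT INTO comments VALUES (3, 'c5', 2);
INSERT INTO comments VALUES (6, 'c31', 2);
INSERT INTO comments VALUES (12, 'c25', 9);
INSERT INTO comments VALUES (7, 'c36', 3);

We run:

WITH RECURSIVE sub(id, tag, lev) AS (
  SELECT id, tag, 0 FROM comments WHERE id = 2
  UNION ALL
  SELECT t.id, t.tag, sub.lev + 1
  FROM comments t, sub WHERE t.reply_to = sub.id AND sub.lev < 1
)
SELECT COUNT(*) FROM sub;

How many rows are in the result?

3

Base: id=2 (c11) at lev 0.
Iteration 1: rows with reply_to in {2} -> c5 (id 3, lev 1), c31 (id 6, lev 1).
Iteration 2: lev < 1 fails for all current rows; recursion stops.
Total rows emitted: 3.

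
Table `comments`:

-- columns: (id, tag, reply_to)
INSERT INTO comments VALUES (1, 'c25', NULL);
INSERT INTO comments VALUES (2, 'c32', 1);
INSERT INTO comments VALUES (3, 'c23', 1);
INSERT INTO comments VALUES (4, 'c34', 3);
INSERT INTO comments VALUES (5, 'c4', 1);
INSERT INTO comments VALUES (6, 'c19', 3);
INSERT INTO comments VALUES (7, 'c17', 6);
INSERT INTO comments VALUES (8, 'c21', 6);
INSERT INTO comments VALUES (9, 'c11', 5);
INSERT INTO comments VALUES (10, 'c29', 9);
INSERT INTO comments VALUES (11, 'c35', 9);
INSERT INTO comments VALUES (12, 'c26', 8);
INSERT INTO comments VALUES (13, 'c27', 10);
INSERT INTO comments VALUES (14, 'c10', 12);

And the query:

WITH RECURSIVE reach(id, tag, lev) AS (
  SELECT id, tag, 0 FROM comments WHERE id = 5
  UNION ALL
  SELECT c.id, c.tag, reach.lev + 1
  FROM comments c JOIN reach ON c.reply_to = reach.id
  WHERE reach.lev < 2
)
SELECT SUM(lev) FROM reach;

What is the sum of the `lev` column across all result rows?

5

Base: id=5 (c4) at lev 0.
Iteration 1: rows with reply_to in {5} -> c11 (id 9, lev 1).
Iteration 2: rows with reply_to in {9} -> c29 (id 10, lev 2), c35 (id 11, lev 2).
Iteration 3: lev < 2 fails for all current rows; recursion stops.
SUM(lev) = 0 + 1 + 2 + 2 = 5.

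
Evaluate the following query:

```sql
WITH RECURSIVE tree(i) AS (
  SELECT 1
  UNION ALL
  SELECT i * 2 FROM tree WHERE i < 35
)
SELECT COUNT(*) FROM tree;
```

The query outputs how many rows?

Base: i=1.
Iteration 1: 1 < 35 holds -> i = 1 * 2 = 2.
Iteration 2: 2 < 35 holds -> i = 2 * 2 = 4.
Iteration 3: 4 < 35 holds -> i = 4 * 2 = 8.
Iteration 4: 8 < 35 holds -> i = 8 * 2 = 16.
Iteration 5: 16 < 35 holds -> i = 16 * 2 = 32.
Iteration 6: 32 < 35 holds -> i = 32 * 2 = 64.
Iteration 7: 64 < 35 fails; recursion stops.
Total rows emitted: 7.

7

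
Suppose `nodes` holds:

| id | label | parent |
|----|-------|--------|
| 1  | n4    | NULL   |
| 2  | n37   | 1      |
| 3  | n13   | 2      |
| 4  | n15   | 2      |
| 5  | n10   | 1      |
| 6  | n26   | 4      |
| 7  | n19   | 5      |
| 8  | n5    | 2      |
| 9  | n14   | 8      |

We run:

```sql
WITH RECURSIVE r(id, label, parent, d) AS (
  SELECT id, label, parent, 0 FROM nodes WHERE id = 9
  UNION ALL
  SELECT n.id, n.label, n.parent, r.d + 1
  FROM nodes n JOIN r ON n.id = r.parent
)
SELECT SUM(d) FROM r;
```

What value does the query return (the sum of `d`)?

Base: id=9 (n14), parent=8, d 0.
Iteration 1: join on id=8 -> n5 (id 8, parent=2, d 1).
Iteration 2: join on id=2 -> n37 (id 2, parent=1, d 2).
Iteration 3: join on id=1 -> n4 (id 1, parent=NULL, d 3).
Iteration 4: parent is NULL; no match; recursion stops.
SUM(d) = 0 + 1 + 2 + 3 = 6.

6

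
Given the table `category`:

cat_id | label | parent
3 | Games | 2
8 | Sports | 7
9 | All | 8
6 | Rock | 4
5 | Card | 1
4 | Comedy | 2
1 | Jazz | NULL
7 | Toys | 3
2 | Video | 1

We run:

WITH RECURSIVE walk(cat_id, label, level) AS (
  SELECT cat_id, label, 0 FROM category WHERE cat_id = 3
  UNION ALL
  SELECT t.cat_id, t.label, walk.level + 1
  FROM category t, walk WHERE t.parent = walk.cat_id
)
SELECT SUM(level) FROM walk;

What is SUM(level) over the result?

6

Base: cat_id=3 (Games) at level 0.
Iteration 1: rows with parent in {3} -> Toys (id 7, level 1).
Iteration 2: rows with parent in {7} -> Sports (id 8, level 2).
Iteration 3: rows with parent in {8} -> All (id 9, level 3).
Iteration 4: no rows with parent in {9}; recursion stops.
SUM(level) = 0 + 1 + 2 + 3 = 6.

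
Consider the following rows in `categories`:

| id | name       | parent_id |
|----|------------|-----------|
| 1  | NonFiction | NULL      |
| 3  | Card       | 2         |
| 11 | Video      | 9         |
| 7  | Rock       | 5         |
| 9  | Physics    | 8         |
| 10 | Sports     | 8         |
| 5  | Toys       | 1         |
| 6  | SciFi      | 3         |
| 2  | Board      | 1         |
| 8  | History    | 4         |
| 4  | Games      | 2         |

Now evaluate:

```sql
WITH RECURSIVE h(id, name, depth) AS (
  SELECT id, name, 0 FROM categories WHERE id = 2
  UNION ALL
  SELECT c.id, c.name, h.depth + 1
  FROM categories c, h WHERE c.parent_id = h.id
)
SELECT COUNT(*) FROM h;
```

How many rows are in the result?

Base: id=2 (Board) at depth 0.
Iteration 1: rows with parent_id in {2} -> Card (id 3, depth 1), Games (id 4, depth 1).
Iteration 2: rows with parent_id in {3,4} -> SciFi (id 6, depth 2), History (id 8, depth 2).
Iteration 3: rows with parent_id in {6,8} -> Physics (id 9, depth 3), Sports (id 10, depth 3).
Iteration 4: rows with parent_id in {9,10} -> Video (id 11, depth 4).
Iteration 5: no rows with parent_id in {11}; recursion stops.
Total rows emitted: 8.

8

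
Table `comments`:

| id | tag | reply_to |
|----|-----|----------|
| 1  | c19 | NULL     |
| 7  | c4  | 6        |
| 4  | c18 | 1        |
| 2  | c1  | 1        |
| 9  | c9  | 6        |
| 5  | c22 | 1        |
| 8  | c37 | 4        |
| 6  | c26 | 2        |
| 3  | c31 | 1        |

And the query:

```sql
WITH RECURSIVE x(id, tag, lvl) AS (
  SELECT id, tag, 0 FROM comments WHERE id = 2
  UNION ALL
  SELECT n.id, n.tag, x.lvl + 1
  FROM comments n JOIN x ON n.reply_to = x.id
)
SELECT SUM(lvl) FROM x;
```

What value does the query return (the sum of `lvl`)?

Base: id=2 (c1) at lvl 0.
Iteration 1: rows with reply_to in {2} -> c26 (id 6, lvl 1).
Iteration 2: rows with reply_to in {6} -> c4 (id 7, lvl 2), c9 (id 9, lvl 2).
Iteration 3: no rows with reply_to in {7,9}; recursion stops.
SUM(lvl) = 0 + 1 + 2 + 2 = 5.

5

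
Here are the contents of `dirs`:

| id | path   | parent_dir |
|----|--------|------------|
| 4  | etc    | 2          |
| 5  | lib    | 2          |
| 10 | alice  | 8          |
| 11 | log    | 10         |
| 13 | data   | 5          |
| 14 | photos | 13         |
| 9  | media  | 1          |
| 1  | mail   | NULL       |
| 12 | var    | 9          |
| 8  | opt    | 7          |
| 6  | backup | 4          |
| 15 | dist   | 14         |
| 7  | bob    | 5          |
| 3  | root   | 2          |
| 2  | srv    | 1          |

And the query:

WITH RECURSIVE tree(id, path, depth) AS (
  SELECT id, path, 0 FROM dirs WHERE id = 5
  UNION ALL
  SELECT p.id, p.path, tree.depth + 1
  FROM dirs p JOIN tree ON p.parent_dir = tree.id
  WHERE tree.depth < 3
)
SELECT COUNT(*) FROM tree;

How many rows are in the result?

7

Base: id=5 (lib) at depth 0.
Iteration 1: rows with parent_dir in {5} -> bob (id 7, depth 1), data (id 13, depth 1).
Iteration 2: rows with parent_dir in {7,13} -> opt (id 8, depth 2), photos (id 14, depth 2).
Iteration 3: rows with parent_dir in {8,14} -> alice (id 10, depth 3), dist (id 15, depth 3).
Iteration 4: depth < 3 fails for all current rows; recursion stops.
Total rows emitted: 7.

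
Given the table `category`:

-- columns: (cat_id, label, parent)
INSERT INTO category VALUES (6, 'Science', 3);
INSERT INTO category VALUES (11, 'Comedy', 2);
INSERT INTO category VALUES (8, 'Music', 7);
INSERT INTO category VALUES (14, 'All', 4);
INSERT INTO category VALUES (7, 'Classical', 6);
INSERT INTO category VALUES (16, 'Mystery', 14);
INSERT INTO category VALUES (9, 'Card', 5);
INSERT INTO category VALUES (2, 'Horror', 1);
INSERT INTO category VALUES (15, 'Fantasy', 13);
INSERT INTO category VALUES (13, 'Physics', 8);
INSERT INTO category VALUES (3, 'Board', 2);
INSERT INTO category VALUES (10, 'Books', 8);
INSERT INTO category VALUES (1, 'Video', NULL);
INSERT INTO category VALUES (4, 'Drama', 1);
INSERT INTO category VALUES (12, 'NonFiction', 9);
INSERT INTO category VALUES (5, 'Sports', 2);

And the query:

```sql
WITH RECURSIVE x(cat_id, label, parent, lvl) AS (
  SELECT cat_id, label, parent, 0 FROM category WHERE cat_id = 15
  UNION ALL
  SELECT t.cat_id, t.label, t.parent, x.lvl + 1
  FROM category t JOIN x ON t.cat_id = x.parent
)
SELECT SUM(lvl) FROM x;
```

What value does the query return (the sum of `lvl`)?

28

Base: cat_id=15 (Fantasy), parent=13, lvl 0.
Iteration 1: join on cat_id=13 -> Physics (id 13, parent=8, lvl 1).
Iteration 2: join on cat_id=8 -> Music (id 8, parent=7, lvl 2).
Iteration 3: join on cat_id=7 -> Classical (id 7, parent=6, lvl 3).
Iteration 4: join on cat_id=6 -> Science (id 6, parent=3, lvl 4).
Iteration 5: join on cat_id=3 -> Board (id 3, parent=2, lvl 5).
Iteration 6: join on cat_id=2 -> Horror (id 2, parent=1, lvl 6).
Iteration 7: join on cat_id=1 -> Video (id 1, parent=NULL, lvl 7).
Iteration 8: parent is NULL; no match; recursion stops.
SUM(lvl) = 0 + 1 + 2 + 3 + 4 + 5 + 6 + 7 = 28.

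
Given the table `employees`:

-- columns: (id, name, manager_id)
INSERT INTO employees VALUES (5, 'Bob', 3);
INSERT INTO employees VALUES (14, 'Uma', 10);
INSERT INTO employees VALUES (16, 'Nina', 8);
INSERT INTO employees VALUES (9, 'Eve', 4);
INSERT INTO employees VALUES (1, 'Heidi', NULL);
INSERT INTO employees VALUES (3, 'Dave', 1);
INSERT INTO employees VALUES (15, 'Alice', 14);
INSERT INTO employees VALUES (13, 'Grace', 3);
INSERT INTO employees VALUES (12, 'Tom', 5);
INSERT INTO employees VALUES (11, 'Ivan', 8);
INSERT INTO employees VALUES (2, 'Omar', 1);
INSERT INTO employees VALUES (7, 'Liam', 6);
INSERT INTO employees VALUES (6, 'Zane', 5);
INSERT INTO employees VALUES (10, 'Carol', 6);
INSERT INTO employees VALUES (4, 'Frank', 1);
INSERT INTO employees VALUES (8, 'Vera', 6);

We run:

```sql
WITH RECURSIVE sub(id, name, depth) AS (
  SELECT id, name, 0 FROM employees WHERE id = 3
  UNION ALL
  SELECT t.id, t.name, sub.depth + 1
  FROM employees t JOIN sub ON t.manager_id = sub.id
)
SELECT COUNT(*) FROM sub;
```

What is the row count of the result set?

Base: id=3 (Dave) at depth 0.
Iteration 1: rows with manager_id in {3} -> Bob (id 5, depth 1), Grace (id 13, depth 1).
Iteration 2: rows with manager_id in {5,13} -> Zane (id 6, depth 2), Tom (id 12, depth 2).
Iteration 3: rows with manager_id in {6,12} -> Liam (id 7, depth 3), Vera (id 8, depth 3), Carol (id 10, depth 3).
Iteration 4: rows with manager_id in {7,8,10} -> Ivan (id 11, depth 4), Uma (id 14, depth 4), Nina (id 16, depth 4).
Iteration 5: rows with manager_id in {11,14,16} -> Alice (id 15, depth 5).
Iteration 6: no rows with manager_id in {15}; recursion stops.
Total rows emitted: 12.

12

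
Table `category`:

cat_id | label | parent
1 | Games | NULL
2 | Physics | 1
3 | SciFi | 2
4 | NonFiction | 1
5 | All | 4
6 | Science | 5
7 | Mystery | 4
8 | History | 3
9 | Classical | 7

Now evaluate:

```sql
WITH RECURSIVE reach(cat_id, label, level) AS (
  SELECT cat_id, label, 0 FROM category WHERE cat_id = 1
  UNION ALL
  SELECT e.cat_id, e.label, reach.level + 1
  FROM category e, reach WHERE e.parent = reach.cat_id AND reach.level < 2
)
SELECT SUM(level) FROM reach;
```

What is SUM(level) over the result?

Base: cat_id=1 (Games) at level 0.
Iteration 1: rows with parent in {1} -> Physics (id 2, level 1), NonFiction (id 4, level 1).
Iteration 2: rows with parent in {2,4} -> SciFi (id 3, level 2), All (id 5, level 2), Mystery (id 7, level 2).
Iteration 3: level < 2 fails for all current rows; recursion stops.
SUM(level) = 0 + 1 + 1 + 2 + 2 + 2 = 8.

8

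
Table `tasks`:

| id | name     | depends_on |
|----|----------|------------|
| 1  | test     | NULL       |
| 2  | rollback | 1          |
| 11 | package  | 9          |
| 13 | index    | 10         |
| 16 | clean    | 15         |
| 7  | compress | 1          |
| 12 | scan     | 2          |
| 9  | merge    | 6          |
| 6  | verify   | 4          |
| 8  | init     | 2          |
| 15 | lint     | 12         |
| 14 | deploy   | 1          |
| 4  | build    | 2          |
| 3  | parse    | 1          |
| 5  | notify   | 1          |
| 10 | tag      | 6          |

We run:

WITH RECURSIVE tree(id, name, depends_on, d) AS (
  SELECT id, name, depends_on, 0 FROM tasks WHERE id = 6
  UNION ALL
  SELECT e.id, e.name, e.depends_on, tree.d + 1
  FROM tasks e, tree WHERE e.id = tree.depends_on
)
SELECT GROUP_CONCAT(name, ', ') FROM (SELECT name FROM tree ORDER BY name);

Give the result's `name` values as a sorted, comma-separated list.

Base: id=6 (verify), depends_on=4, d 0.
Iteration 1: join on id=4 -> build (id 4, depends_on=2, d 1).
Iteration 2: join on id=2 -> rollback (id 2, depends_on=1, d 2).
Iteration 3: join on id=1 -> test (id 1, depends_on=NULL, d 3).
Iteration 4: depends_on is NULL; no match; recursion stops.

build, rollback, test, verify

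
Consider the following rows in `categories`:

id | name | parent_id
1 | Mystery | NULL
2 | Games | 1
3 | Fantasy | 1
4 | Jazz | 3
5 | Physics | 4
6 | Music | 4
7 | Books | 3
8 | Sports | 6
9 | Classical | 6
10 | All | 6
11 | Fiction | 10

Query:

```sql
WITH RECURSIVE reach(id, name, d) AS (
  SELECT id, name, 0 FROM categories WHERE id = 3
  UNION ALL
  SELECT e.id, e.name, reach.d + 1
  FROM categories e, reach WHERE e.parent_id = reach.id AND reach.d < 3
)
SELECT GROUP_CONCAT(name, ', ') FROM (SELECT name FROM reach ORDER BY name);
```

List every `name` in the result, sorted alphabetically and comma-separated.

Base: id=3 (Fantasy) at d 0.
Iteration 1: rows with parent_id in {3} -> Jazz (id 4, d 1), Books (id 7, d 1).
Iteration 2: rows with parent_id in {4,7} -> Physics (id 5, d 2), Music (id 6, d 2).
Iteration 3: rows with parent_id in {5,6} -> Sports (id 8, d 3), Classical (id 9, d 3), All (id 10, d 3).
Iteration 4: d < 3 fails for all current rows; recursion stops.

All, Books, Classical, Fantasy, Jazz, Music, Physics, Sports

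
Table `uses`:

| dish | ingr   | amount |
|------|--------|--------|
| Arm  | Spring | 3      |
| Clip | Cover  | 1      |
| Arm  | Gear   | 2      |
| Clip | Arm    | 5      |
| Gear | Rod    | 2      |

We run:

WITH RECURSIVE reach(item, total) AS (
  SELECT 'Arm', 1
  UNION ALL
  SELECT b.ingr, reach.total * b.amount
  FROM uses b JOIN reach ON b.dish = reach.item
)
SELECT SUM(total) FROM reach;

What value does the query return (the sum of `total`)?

10

Base: (Arm, total=1).
Iteration 1: components of {Arm} -> Gear = 1*2 = 2, Spring = 1*3 = 3.
Iteration 2: components of {Gear,Spring} -> Rod = 2*2 = 4.
Iteration 3: no further components; recursion stops.
SUM(total) = 1 + 3 + 2 + 4 = 10.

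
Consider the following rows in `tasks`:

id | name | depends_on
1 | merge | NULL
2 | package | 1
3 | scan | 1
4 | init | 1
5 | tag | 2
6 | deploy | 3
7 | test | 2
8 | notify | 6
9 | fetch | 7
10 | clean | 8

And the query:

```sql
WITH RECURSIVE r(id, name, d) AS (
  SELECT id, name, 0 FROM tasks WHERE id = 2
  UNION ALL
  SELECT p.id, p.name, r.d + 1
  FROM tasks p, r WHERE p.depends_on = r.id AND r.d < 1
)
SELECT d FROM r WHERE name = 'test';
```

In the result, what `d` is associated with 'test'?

Base: id=2 (package) at d 0.
Iteration 1: rows with depends_on in {2} -> tag (id 5, d 1), test (id 7, d 1).
Iteration 2: d < 1 fails for all current rows; recursion stops.

1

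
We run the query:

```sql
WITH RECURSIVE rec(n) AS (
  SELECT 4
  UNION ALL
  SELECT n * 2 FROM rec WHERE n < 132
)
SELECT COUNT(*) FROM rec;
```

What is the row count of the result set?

Base: n=4.
Iteration 1: 4 < 132 holds -> n = 4 * 2 = 8.
Iteration 2: 8 < 132 holds -> n = 8 * 2 = 16.
Iteration 3: 16 < 132 holds -> n = 16 * 2 = 32.
Iteration 4: 32 < 132 holds -> n = 32 * 2 = 64.
Iteration 5: 64 < 132 holds -> n = 64 * 2 = 128.
Iteration 6: 128 < 132 holds -> n = 128 * 2 = 256.
Iteration 7: 256 < 132 fails; recursion stops.
Total rows emitted: 7.

7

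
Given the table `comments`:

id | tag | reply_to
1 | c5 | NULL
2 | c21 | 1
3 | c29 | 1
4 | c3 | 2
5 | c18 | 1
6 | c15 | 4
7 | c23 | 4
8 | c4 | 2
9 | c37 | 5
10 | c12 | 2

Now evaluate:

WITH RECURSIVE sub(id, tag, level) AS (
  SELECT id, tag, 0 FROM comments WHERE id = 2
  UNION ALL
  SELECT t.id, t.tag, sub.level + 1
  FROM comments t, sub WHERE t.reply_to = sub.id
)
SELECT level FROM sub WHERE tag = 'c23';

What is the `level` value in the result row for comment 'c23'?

2

Base: id=2 (c21) at level 0.
Iteration 1: rows with reply_to in {2} -> c3 (id 4, level 1), c4 (id 8, level 1), c12 (id 10, level 1).
Iteration 2: rows with reply_to in {4,8,10} -> c15 (id 6, level 2), c23 (id 7, level 2).
Iteration 3: no rows with reply_to in {6,7}; recursion stops.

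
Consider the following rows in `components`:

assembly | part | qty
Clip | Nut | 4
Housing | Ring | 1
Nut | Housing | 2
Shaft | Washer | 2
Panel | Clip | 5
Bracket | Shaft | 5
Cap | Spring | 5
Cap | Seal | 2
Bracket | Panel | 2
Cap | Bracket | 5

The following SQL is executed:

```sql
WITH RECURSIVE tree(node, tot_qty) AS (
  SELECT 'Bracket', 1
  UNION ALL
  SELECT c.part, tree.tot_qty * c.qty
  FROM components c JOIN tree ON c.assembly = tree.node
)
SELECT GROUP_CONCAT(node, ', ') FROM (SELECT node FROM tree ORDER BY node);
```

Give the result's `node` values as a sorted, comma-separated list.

Bracket, Clip, Housing, Nut, Panel, Ring, Shaft, Washer

Base: (Bracket, tot_qty=1).
Iteration 1: components of {Bracket} -> Panel = 1*2 = 2, Shaft = 1*5 = 5.
Iteration 2: components of {Panel,Shaft} -> Clip = 2*5 = 10, Washer = 5*2 = 10.
Iteration 3: components of {Clip,Washer} -> Nut = 10*4 = 40.
Iteration 4: components of {Nut} -> Housing = 40*2 = 80.
Iteration 5: components of {Housing} -> Ring = 80*1 = 80.
Iteration 6: no further components; recursion stops.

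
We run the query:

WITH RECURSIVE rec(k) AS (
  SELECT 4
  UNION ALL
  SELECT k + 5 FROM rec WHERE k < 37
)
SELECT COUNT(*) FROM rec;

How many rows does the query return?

Base: k=4.
Iteration 1: 4 < 37 holds -> k = 4 + 5 = 9.
Iteration 2: 9 < 37 holds -> k = 9 + 5 = 14.
Iteration 3: 14 < 37 holds -> k = 14 + 5 = 19.
Iteration 4: 19 < 37 holds -> k = 19 + 5 = 24.
Iteration 5: 24 < 37 holds -> k = 24 + 5 = 29.
Iteration 6: 29 < 37 holds -> k = 29 + 5 = 34.
Iteration 7: 34 < 37 holds -> k = 34 + 5 = 39.
Iteration 8: 39 < 37 fails; recursion stops.
Total rows emitted: 8.

8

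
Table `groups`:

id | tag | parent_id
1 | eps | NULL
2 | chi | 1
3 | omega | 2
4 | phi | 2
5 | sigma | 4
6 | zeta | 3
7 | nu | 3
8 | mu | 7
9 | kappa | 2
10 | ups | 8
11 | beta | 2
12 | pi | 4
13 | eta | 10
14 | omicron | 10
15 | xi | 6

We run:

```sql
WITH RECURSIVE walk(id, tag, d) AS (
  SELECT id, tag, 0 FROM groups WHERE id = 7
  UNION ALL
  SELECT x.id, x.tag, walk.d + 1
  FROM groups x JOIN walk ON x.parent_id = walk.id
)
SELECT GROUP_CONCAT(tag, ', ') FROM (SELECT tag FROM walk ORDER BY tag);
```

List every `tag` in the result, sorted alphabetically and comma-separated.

Base: id=7 (nu) at d 0.
Iteration 1: rows with parent_id in {7} -> mu (id 8, d 1).
Iteration 2: rows with parent_id in {8} -> ups (id 10, d 2).
Iteration 3: rows with parent_id in {10} -> eta (id 13, d 3), omicron (id 14, d 3).
Iteration 4: no rows with parent_id in {13,14}; recursion stops.

eta, mu, nu, omicron, ups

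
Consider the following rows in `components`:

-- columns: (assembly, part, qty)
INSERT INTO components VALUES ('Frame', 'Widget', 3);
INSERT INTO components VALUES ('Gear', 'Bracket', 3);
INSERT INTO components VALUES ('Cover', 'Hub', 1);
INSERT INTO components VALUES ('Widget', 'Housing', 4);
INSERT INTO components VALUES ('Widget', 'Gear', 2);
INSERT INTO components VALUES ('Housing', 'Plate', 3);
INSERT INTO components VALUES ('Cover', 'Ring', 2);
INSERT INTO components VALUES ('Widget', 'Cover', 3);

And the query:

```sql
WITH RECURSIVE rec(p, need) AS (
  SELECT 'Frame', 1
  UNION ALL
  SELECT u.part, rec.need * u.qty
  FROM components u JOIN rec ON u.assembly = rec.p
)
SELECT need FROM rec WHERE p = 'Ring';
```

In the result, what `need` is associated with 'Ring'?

18

Base: (Frame, need=1).
Iteration 1: components of {Frame} -> Widget = 1*3 = 3.
Iteration 2: components of {Widget} -> Cover = 3*3 = 9, Gear = 3*2 = 6, Housing = 3*4 = 12.
Iteration 3: components of {Cover,Gear,Housing} -> Bracket = 6*3 = 18, Hub = 9*1 = 9, Plate = 12*3 = 36, Ring = 9*2 = 18.
Iteration 4: no further components; recursion stops.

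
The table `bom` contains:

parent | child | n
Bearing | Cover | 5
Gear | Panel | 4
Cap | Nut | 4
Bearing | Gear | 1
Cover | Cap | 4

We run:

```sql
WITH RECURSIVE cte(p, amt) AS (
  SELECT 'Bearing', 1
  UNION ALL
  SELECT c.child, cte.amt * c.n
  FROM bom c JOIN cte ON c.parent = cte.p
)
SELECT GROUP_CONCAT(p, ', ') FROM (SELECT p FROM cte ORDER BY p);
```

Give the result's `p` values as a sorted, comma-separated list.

Bearing, Cap, Cover, Gear, Nut, Panel

Base: (Bearing, amt=1).
Iteration 1: components of {Bearing} -> Cover = 1*5 = 5, Gear = 1*1 = 1.
Iteration 2: components of {Cover,Gear} -> Cap = 5*4 = 20, Panel = 1*4 = 4.
Iteration 3: components of {Cap,Panel} -> Nut = 20*4 = 80.
Iteration 4: no further components; recursion stops.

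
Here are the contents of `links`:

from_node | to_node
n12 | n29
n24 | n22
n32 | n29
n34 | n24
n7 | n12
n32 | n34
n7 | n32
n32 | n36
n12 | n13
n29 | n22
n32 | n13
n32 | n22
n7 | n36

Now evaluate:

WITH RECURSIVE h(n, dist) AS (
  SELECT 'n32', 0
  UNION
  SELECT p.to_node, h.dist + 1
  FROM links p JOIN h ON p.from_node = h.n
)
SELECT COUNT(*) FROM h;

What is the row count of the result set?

Base: (n32, dist=0).
Iteration 1: edges from {n32} -> (n13, dist=1), (n22, dist=1), (n29, dist=1), (n34, dist=1), (n36, dist=1).
Iteration 2: edges from {n13,n22,n29,n34,n36} -> (n22, dist=2), (n24, dist=2).
Iteration 3: edges from {n22,n24} -> (n22, dist=3).
Iteration 4: no outgoing edges from {n22}; recursion stops.
Total rows emitted: 9.

9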